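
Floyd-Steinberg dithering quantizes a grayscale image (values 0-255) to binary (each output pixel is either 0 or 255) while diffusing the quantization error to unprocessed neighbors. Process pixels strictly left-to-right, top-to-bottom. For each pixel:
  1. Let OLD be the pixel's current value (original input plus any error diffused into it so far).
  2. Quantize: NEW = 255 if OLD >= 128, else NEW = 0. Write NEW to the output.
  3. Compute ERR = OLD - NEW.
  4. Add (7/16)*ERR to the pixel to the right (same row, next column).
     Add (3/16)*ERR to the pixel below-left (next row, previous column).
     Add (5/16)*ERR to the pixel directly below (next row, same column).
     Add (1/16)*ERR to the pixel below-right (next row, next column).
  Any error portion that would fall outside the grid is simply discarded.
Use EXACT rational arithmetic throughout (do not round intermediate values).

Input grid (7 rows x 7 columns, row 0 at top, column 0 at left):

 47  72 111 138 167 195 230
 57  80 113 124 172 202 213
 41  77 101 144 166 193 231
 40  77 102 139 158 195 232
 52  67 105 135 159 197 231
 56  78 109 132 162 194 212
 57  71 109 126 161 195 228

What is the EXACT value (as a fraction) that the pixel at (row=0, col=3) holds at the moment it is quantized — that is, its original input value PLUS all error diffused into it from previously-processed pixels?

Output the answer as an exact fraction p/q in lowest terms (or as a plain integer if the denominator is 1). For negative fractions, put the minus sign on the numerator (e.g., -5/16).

Answer: 379769/4096

Derivation:
(0,0): OLD=47 → NEW=0, ERR=47
(0,1): OLD=1481/16 → NEW=0, ERR=1481/16
(0,2): OLD=38783/256 → NEW=255, ERR=-26497/256
(0,3): OLD=379769/4096 → NEW=0, ERR=379769/4096
Target (0,3): original=138, with diffused error = 379769/4096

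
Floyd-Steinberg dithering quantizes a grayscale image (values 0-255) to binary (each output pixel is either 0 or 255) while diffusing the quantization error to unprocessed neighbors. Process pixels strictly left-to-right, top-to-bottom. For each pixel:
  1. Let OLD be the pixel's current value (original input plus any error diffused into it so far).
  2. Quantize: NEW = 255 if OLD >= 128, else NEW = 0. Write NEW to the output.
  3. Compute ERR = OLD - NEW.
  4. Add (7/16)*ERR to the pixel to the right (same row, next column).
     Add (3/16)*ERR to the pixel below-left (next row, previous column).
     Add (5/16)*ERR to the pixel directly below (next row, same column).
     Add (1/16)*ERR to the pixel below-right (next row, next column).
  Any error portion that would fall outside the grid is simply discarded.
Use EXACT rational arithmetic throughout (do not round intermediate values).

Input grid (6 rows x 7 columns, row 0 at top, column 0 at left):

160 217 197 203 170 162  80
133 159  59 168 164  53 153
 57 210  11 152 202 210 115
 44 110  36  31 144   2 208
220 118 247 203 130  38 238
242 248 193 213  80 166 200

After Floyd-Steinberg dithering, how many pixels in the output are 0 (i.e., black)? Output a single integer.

Answer: 17

Derivation:
(0,0): OLD=160 → NEW=255, ERR=-95
(0,1): OLD=2807/16 → NEW=255, ERR=-1273/16
(0,2): OLD=41521/256 → NEW=255, ERR=-23759/256
(0,3): OLD=665175/4096 → NEW=255, ERR=-379305/4096
(0,4): OLD=8485985/65536 → NEW=255, ERR=-8225695/65536
(0,5): OLD=112289447/1048576 → NEW=0, ERR=112289447/1048576
(0,6): OLD=2128203409/16777216 → NEW=0, ERR=2128203409/16777216
(1,0): OLD=22629/256 → NEW=0, ERR=22629/256
(1,1): OLD=306115/2048 → NEW=255, ERR=-216125/2048
(1,2): OLD=-2523649/65536 → NEW=0, ERR=-2523649/65536
(1,3): OLD=24347859/262144 → NEW=0, ERR=24347859/262144
(1,4): OLD=3014914137/16777216 → NEW=255, ERR=-1263275943/16777216
(1,5): OLD=9323067817/134217728 → NEW=0, ERR=9323067817/134217728
(1,6): OLD=493327658439/2147483648 → NEW=255, ERR=-54280671801/2147483648
(2,0): OLD=2124561/32768 → NEW=0, ERR=2124561/32768
(2,1): OLD=213586891/1048576 → NEW=255, ERR=-53799989/1048576
(2,2): OLD=-212424159/16777216 → NEW=0, ERR=-212424159/16777216
(2,3): OLD=21335326553/134217728 → NEW=255, ERR=-12890194087/134217728
(2,4): OLD=166732303913/1073741824 → NEW=255, ERR=-107071861207/1073741824
(2,5): OLD=6137843089635/34359738368 → NEW=255, ERR=-2623890194205/34359738368
(2,6): OLD=42898938854757/549755813888 → NEW=0, ERR=42898938854757/549755813888
(3,0): OLD=916727297/16777216 → NEW=0, ERR=916727297/16777216
(3,1): OLD=16045747437/134217728 → NEW=0, ERR=16045747437/134217728
(3,2): OLD=67787848087/1073741824 → NEW=0, ERR=67787848087/1073741824
(3,3): OLD=39168097009/4294967296 → NEW=0, ERR=39168097009/4294967296
(3,4): OLD=53055192570369/549755813888 → NEW=0, ERR=53055192570369/549755813888
(3,5): OLD=126471671063443/4398046511104 → NEW=0, ERR=126471671063443/4398046511104
(3,6): OLD=16902100095730253/70368744177664 → NEW=255, ERR=-1041929669574067/70368744177664
(4,0): OLD=557252736751/2147483648 → NEW=255, ERR=9644406511/2147483648
(4,1): OLD=5929687950499/34359738368 → NEW=255, ERR=-2832045333341/34359738368
(4,2): OLD=131859170062957/549755813888 → NEW=255, ERR=-8328562478483/549755813888
(4,3): OLD=973123742088127/4398046511104 → NEW=255, ERR=-148378118243393/4398046511104
(4,4): OLD=5325510381367437/35184372088832 → NEW=255, ERR=-3646504501284723/35184372088832
(4,5): OLD=5516142767394061/1125899906842624 → NEW=0, ERR=5516142767394061/1125899906842624
(4,6): OLD=4275062218854786667/18014398509481984 → NEW=255, ERR=-318609401063119253/18014398509481984
(5,0): OLD=125316323481753/549755813888 → NEW=255, ERR=-14871409059687/549755813888
(5,1): OLD=914125430026931/4398046511104 → NEW=255, ERR=-207376430304589/4398046511104
(5,2): OLD=5494376978809941/35184372088832 → NEW=255, ERR=-3477637903842219/35184372088832
(5,3): OLD=39078604259815561/281474976710656 → NEW=255, ERR=-32697514801401719/281474976710656
(5,4): OLD=-79255623854371517/18014398509481984 → NEW=0, ERR=-79255623854371517/18014398509481984
(5,5): OLD=22454952993873968915/144115188075855872 → NEW=255, ERR=-14294419965469278445/144115188075855872
(5,6): OLD=349069352316155510973/2305843009213693952 → NEW=255, ERR=-238920615033336446787/2305843009213693952
Output grid:
  Row 0: #####..  (2 black, running=2)
  Row 1: .#..#.#  (4 black, running=6)
  Row 2: .#.###.  (3 black, running=9)
  Row 3: ......#  (6 black, running=15)
  Row 4: #####.#  (1 black, running=16)
  Row 5: ####.##  (1 black, running=17)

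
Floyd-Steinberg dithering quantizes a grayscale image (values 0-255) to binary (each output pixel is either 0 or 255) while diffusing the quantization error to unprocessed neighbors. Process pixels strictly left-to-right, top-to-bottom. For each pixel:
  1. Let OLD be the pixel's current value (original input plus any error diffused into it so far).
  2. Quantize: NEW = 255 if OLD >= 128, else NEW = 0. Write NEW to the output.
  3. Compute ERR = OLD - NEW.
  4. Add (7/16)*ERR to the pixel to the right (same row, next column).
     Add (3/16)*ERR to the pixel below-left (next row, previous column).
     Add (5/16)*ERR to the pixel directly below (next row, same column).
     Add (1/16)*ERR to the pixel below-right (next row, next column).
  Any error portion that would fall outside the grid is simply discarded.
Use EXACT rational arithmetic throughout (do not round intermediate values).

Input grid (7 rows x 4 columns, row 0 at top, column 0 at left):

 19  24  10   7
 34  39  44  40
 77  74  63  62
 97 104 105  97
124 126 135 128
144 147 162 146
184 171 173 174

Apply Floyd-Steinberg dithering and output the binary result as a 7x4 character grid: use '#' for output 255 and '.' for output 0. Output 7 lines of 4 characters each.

(0,0): OLD=19 → NEW=0, ERR=19
(0,1): OLD=517/16 → NEW=0, ERR=517/16
(0,2): OLD=6179/256 → NEW=0, ERR=6179/256
(0,3): OLD=71925/4096 → NEW=0, ERR=71925/4096
(1,0): OLD=11775/256 → NEW=0, ERR=11775/256
(1,1): OLD=153465/2048 → NEW=0, ERR=153465/2048
(1,2): OLD=5874541/65536 → NEW=0, ERR=5874541/65536
(1,3): OLD=90400651/1048576 → NEW=0, ERR=90400651/1048576
(2,0): OLD=3454531/32768 → NEW=0, ERR=3454531/32768
(2,1): OLD=171150481/1048576 → NEW=255, ERR=-96236399/1048576
(2,2): OLD=150381141/2097152 → NEW=0, ERR=150381141/2097152
(2,3): OLD=4225034593/33554432 → NEW=0, ERR=4225034593/33554432
(3,0): OLD=1891405715/16777216 → NEW=0, ERR=1891405715/16777216
(3,1): OLD=38836082765/268435456 → NEW=255, ERR=-29614958515/268435456
(3,2): OLD=416675098803/4294967296 → NEW=0, ERR=416675098803/4294967296
(3,3): OLD=12594517651301/68719476736 → NEW=255, ERR=-4928948916379/68719476736
(4,0): OLD=595043526359/4294967296 → NEW=255, ERR=-500173134121/4294967296
(4,1): OLD=2261235304069/34359738368 → NEW=0, ERR=2261235304069/34359738368
(4,2): OLD=191057095781989/1099511627776 → NEW=255, ERR=-89318369300891/1099511627776
(4,3): OLD=1338924140562259/17592186044416 → NEW=0, ERR=1338924140562259/17592186044416
(5,0): OLD=65941617747239/549755813888 → NEW=0, ERR=65941617747239/549755813888
(5,1): OLD=3475032215403889/17592186044416 → NEW=255, ERR=-1010975225922191/17592186044416
(5,2): OLD=1142224218717805/8796093022208 → NEW=255, ERR=-1100779501945235/8796093022208
(5,3): OLD=30949960366519525/281474976710656 → NEW=0, ERR=30949960366519525/281474976710656
(6,0): OLD=59309128876552371/281474976710656 → NEW=255, ERR=-12466990184664909/281474976710656
(6,1): OLD=530055863013768981/4503599627370496 → NEW=0, ERR=530055863013768981/4503599627370496
(6,2): OLD=14585147724434970499/72057594037927936 → NEW=255, ERR=-3789538755236653181/72057594037927936
(6,3): OLD=204679934104144428437/1152921504606846976 → NEW=255, ERR=-89315049570601550443/1152921504606846976
Row 0: ....
Row 1: ....
Row 2: .#..
Row 3: .#.#
Row 4: #.#.
Row 5: .##.
Row 6: #.##

Answer: ....
....
.#..
.#.#
#.#.
.##.
#.##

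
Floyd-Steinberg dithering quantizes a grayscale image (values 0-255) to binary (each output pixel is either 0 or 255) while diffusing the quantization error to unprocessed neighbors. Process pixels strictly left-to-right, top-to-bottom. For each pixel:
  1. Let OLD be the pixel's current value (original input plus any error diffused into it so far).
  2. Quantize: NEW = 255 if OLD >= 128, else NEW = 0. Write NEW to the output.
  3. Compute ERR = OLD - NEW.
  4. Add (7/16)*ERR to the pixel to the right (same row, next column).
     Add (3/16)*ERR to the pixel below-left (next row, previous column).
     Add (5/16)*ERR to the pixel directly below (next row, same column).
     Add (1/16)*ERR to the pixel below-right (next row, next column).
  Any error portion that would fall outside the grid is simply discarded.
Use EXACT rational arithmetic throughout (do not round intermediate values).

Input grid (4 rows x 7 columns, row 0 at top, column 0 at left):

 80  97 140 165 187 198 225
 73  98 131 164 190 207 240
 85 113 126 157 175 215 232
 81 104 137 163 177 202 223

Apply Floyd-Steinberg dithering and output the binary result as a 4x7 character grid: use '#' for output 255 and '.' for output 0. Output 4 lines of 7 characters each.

Answer: .#.####
..#.#.#
#.#####
.#..###

Derivation:
(0,0): OLD=80 → NEW=0, ERR=80
(0,1): OLD=132 → NEW=255, ERR=-123
(0,2): OLD=1379/16 → NEW=0, ERR=1379/16
(0,3): OLD=51893/256 → NEW=255, ERR=-13387/256
(0,4): OLD=672243/4096 → NEW=255, ERR=-372237/4096
(0,5): OLD=10370469/65536 → NEW=255, ERR=-6341211/65536
(0,6): OLD=191541123/1048576 → NEW=255, ERR=-75845757/1048576
(1,0): OLD=1199/16 → NEW=0, ERR=1199/16
(1,1): OLD=14529/128 → NEW=0, ERR=14529/128
(1,2): OLD=778653/4096 → NEW=255, ERR=-265827/4096
(1,3): OLD=1763117/16384 → NEW=0, ERR=1763117/16384
(1,4): OLD=196367051/1048576 → NEW=255, ERR=-71019829/1048576
(1,5): OLD=1072809043/8388608 → NEW=0, ERR=1072809043/8388608
(1,6): OLD=35876412733/134217728 → NEW=255, ERR=1650892093/134217728
(2,0): OLD=265627/2048 → NEW=255, ERR=-256613/2048
(2,1): OLD=5647089/65536 → NEW=0, ERR=5647089/65536
(2,2): OLD=178980291/1048576 → NEW=255, ERR=-88406589/1048576
(2,3): OLD=1149131515/8388608 → NEW=255, ERR=-989963525/8388608
(2,4): OLD=8919353799/67108864 → NEW=255, ERR=-8193406521/67108864
(2,5): OLD=428688154633/2147483648 → NEW=255, ERR=-118920175607/2147483648
(2,6): OLD=7545728554575/34359738368 → NEW=255, ERR=-1216004729265/34359738368
(3,0): OLD=60817843/1048576 → NEW=0, ERR=60817843/1048576
(3,1): OLD=1112858431/8388608 → NEW=255, ERR=-1026236609/8388608
(3,2): OLD=2710422865/67108864 → NEW=0, ERR=2710422865/67108864
(3,3): OLD=31039023777/268435456 → NEW=0, ERR=31039023777/268435456
(3,4): OLD=5898722790067/34359738368 → NEW=255, ERR=-2863010493773/34359738368
(3,5): OLD=36826474286929/274877906944 → NEW=255, ERR=-33267391983791/274877906944
(3,6): OLD=684030656441359/4398046511104 → NEW=255, ERR=-437471203890161/4398046511104
Row 0: .#.####
Row 1: ..#.#.#
Row 2: #.#####
Row 3: .#..###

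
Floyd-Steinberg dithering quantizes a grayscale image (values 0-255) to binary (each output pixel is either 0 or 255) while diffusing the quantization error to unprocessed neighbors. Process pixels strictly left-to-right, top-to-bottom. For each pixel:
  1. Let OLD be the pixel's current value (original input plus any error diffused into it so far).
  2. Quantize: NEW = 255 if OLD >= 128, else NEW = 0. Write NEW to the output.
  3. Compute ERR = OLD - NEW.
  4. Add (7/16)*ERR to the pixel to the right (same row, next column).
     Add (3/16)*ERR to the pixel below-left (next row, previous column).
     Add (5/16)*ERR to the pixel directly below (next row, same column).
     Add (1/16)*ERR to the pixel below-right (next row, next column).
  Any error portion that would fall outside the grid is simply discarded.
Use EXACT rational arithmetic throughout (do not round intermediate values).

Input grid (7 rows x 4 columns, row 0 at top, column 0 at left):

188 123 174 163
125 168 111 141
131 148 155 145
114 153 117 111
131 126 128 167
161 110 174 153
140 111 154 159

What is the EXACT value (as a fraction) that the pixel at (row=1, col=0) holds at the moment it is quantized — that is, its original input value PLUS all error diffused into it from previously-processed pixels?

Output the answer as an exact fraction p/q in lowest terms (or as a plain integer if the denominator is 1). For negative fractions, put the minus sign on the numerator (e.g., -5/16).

Answer: 31137/256

Derivation:
(0,0): OLD=188 → NEW=255, ERR=-67
(0,1): OLD=1499/16 → NEW=0, ERR=1499/16
(0,2): OLD=55037/256 → NEW=255, ERR=-10243/256
(0,3): OLD=595947/4096 → NEW=255, ERR=-448533/4096
(1,0): OLD=31137/256 → NEW=0, ERR=31137/256
Target (1,0): original=125, with diffused error = 31137/256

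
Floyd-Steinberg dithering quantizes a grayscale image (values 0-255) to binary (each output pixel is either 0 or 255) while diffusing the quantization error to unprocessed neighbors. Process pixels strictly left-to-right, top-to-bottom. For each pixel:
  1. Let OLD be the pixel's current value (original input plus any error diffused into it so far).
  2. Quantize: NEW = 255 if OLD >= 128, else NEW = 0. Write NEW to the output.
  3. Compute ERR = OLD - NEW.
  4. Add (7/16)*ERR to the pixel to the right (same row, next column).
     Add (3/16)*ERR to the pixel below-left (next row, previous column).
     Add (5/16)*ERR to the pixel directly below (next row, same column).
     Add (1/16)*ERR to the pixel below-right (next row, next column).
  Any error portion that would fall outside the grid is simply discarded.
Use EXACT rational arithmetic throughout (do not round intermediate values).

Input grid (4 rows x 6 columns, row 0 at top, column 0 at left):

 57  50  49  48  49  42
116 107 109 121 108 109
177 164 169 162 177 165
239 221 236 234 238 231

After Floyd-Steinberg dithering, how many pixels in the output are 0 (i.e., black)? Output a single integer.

Answer: 10

Derivation:
(0,0): OLD=57 → NEW=0, ERR=57
(0,1): OLD=1199/16 → NEW=0, ERR=1199/16
(0,2): OLD=20937/256 → NEW=0, ERR=20937/256
(0,3): OLD=343167/4096 → NEW=0, ERR=343167/4096
(0,4): OLD=5613433/65536 → NEW=0, ERR=5613433/65536
(0,5): OLD=83334223/1048576 → NEW=0, ERR=83334223/1048576
(1,0): OLD=37853/256 → NEW=255, ERR=-27427/256
(1,1): OLD=209803/2048 → NEW=0, ERR=209803/2048
(1,2): OLD=13092071/65536 → NEW=255, ERR=-3619609/65536
(1,3): OLD=37798491/262144 → NEW=255, ERR=-29048229/262144
(1,4): OLD=1785516977/16777216 → NEW=0, ERR=1785516977/16777216
(1,5): OLD=49861860231/268435456 → NEW=255, ERR=-18589181049/268435456
(2,0): OLD=5332265/32768 → NEW=255, ERR=-3023575/32768
(2,1): OLD=145324755/1048576 → NEW=255, ERR=-122062125/1048576
(2,2): OLD=1450186297/16777216 → NEW=0, ERR=1450186297/16777216
(2,3): OLD=24386172849/134217728 → NEW=255, ERR=-9839347791/134217728
(2,4): OLD=679786770835/4294967296 → NEW=255, ERR=-415429889645/4294967296
(2,5): OLD=7400662296117/68719476736 → NEW=0, ERR=7400662296117/68719476736
(3,0): OLD=3159796249/16777216 → NEW=255, ERR=-1118393831/16777216
(3,1): OLD=22266498725/134217728 → NEW=255, ERR=-11959021915/134217728
(3,2): OLD=217979222015/1073741824 → NEW=255, ERR=-55824943105/1073741824
(3,3): OLD=12067921525821/68719476736 → NEW=255, ERR=-5455545041859/68719476736
(3,4): OLD=103712400882717/549755813888 → NEW=255, ERR=-36475331658723/549755813888
(3,5): OLD=2019421632489107/8796093022208 → NEW=255, ERR=-223582088173933/8796093022208
Output grid:
  Row 0: ......  (6 black, running=6)
  Row 1: #.##.#  (2 black, running=8)
  Row 2: ##.##.  (2 black, running=10)
  Row 3: ######  (0 black, running=10)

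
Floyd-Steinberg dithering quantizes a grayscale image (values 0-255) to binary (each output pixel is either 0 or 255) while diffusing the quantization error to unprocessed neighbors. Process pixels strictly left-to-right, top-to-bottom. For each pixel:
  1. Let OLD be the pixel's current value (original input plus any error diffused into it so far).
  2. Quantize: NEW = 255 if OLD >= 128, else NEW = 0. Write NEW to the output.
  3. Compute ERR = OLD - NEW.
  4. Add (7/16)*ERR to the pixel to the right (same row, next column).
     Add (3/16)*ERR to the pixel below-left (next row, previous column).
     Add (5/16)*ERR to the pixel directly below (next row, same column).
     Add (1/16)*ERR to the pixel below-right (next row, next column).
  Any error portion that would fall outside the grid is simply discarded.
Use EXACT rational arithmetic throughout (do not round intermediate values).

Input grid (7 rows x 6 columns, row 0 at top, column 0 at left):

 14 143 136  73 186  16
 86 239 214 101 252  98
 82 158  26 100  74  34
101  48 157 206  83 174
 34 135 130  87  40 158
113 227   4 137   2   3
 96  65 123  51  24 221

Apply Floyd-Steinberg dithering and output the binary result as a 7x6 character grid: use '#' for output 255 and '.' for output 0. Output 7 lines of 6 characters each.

(0,0): OLD=14 → NEW=0, ERR=14
(0,1): OLD=1193/8 → NEW=255, ERR=-847/8
(0,2): OLD=11479/128 → NEW=0, ERR=11479/128
(0,3): OLD=229857/2048 → NEW=0, ERR=229857/2048
(0,4): OLD=7703847/32768 → NEW=255, ERR=-651993/32768
(0,5): OLD=3824657/524288 → NEW=0, ERR=3824657/524288
(1,0): OLD=9027/128 → NEW=0, ERR=9027/128
(1,1): OLD=260565/1024 → NEW=255, ERR=-555/1024
(1,2): OLD=8395641/32768 → NEW=255, ERR=39801/32768
(1,3): OLD=18150725/131072 → NEW=255, ERR=-15272635/131072
(1,4): OLD=1704453359/8388608 → NEW=255, ERR=-434641681/8388608
(1,5): OLD=10249907929/134217728 → NEW=0, ERR=10249907929/134217728
(2,0): OLD=1702903/16384 → NEW=0, ERR=1702903/16384
(2,1): OLD=109019661/524288 → NEW=255, ERR=-24673779/524288
(2,2): OLD=-134984345/8388608 → NEW=0, ERR=-134984345/8388608
(2,3): OLD=3147951599/67108864 → NEW=0, ERR=3147951599/67108864
(2,4): OLD=183324323405/2147483648 → NEW=0, ERR=183324323405/2147483648
(2,5): OLD=3160225732331/34359738368 → NEW=0, ERR=3160225732331/34359738368
(3,0): OLD=1045692551/8388608 → NEW=0, ERR=1045692551/8388608
(3,1): OLD=6127664891/67108864 → NEW=0, ERR=6127664891/67108864
(3,2): OLD=106178678945/536870912 → NEW=255, ERR=-30723403615/536870912
(3,3): OLD=7236940036323/34359738368 → NEW=255, ERR=-1524793247517/34359738368
(3,4): OLD=30357277054083/274877906944 → NEW=0, ERR=30357277054083/274877906944
(3,5): OLD=1127635574999757/4398046511104 → NEW=255, ERR=6133714668237/4398046511104
(4,0): OLD=96717918729/1073741824 → NEW=0, ERR=96717918729/1073741824
(4,1): OLD=3436029187061/17179869184 → NEW=255, ERR=-944837454859/17179869184
(4,2): OLD=46972026962255/549755813888 → NEW=0, ERR=46972026962255/549755813888
(4,3): OLD=1122763718889259/8796093022208 → NEW=0, ERR=1122763718889259/8796093022208
(4,4): OLD=17992465111736283/140737488355328 → NEW=0, ERR=17992465111736283/140737488355328
(4,5): OLD=498255946543031581/2251799813685248 → NEW=255, ERR=-75953005946706659/2251799813685248
(5,0): OLD=35964124618415/274877906944 → NEW=255, ERR=-34129741652305/274877906944
(5,1): OLD=1558158395407519/8796093022208 → NEW=255, ERR=-684845325255521/8796093022208
(5,2): OLD=1205664606696517/70368744177664 → NEW=0, ERR=1205664606696517/70368744177664
(5,3): OLD=481199210717317063/2251799813685248 → NEW=255, ERR=-93009741772421177/2251799813685248
(5,4): OLD=114994388095676583/4503599627370496 → NEW=0, ERR=114994388095676583/4503599627370496
(5,5): OLD=837362322892014355/72057594037927936 → NEW=0, ERR=837362322892014355/72057594037927936
(6,0): OLD=5995504241976125/140737488355328 → NEW=0, ERR=5995504241976125/140737488355328
(6,1): OLD=123307451477131257/2251799813685248 → NEW=0, ERR=123307451477131257/2251799813685248
(6,2): OLD=1258312725540313169/9007199254740992 → NEW=255, ERR=-1038523084418639791/9007199254740992
(6,3): OLD=-935690436279038931/144115188075855872 → NEW=0, ERR=-935690436279038931/144115188075855872
(6,4): OLD=66261051726400766413/2305843009213693952 → NEW=0, ERR=66261051726400766413/2305843009213693952
(6,5): OLD=8810143341032135886459/36893488147419103232 → NEW=255, ERR=-597696136559735437701/36893488147419103232
Row 0: .#..#.
Row 1: .####.
Row 2: .#....
Row 3: ..##.#
Row 4: .#...#
Row 5: ##.#..
Row 6: ..#..#

Answer: .#..#.
.####.
.#....
..##.#
.#...#
##.#..
..#..#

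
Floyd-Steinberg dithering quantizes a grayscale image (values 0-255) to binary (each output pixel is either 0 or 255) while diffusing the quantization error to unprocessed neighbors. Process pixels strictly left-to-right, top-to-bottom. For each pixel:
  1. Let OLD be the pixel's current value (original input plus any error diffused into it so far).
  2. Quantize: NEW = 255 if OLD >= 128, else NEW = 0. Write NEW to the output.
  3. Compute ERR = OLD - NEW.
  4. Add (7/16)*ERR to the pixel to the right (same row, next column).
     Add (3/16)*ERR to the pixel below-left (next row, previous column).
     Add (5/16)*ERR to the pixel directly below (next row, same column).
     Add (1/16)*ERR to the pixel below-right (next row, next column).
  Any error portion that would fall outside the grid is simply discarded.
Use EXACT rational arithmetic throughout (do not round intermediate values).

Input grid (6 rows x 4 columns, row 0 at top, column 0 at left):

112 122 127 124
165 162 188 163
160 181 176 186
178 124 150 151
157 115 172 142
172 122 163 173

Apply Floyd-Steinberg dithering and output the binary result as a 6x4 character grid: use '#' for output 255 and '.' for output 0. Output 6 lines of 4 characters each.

Answer: .#.#
###.
.#.#
#.##
#.#.
#.##

Derivation:
(0,0): OLD=112 → NEW=0, ERR=112
(0,1): OLD=171 → NEW=255, ERR=-84
(0,2): OLD=361/4 → NEW=0, ERR=361/4
(0,3): OLD=10463/64 → NEW=255, ERR=-5857/64
(1,0): OLD=737/4 → NEW=255, ERR=-283/4
(1,1): OLD=4119/32 → NEW=255, ERR=-4041/32
(1,2): OLD=141871/1024 → NEW=255, ERR=-119249/1024
(1,3): OLD=1459705/16384 → NEW=0, ERR=1459705/16384
(2,0): OLD=58477/512 → NEW=0, ERR=58477/512
(2,1): OLD=2707427/16384 → NEW=255, ERR=-1470493/16384
(2,2): OLD=1788381/16384 → NEW=0, ERR=1788381/16384
(2,3): OLD=8333499/32768 → NEW=255, ERR=-22341/32768
(3,0): OLD=51606473/262144 → NEW=255, ERR=-15240247/262144
(3,1): OLD=411555039/4194304 → NEW=0, ERR=411555039/4194304
(3,2): OLD=14851317401/67108864 → NEW=255, ERR=-2261442919/67108864
(3,3): OLD=153401351727/1073741824 → NEW=255, ERR=-120402813393/1073741824
(4,0): OLD=10551537005/67108864 → NEW=255, ERR=-6561223315/67108864
(4,1): OLD=49895158843/536870912 → NEW=0, ERR=49895158843/536870912
(4,2): OLD=3216703939735/17179869184 → NEW=255, ERR=-1164162702185/17179869184
(4,3): OLD=20672369412049/274877906944 → NEW=0, ERR=20672369412049/274877906944
(5,0): OLD=1364705293753/8589934592 → NEW=255, ERR=-825728027207/8589934592
(5,1): OLD=24785976405955/274877906944 → NEW=0, ERR=24785976405955/274877906944
(5,2): OLD=110601728692575/549755813888 → NEW=255, ERR=-29586003848865/549755813888
(5,3): OLD=1484092553550499/8796093022208 → NEW=255, ERR=-758911167112541/8796093022208
Row 0: .#.#
Row 1: ###.
Row 2: .#.#
Row 3: #.##
Row 4: #.#.
Row 5: #.##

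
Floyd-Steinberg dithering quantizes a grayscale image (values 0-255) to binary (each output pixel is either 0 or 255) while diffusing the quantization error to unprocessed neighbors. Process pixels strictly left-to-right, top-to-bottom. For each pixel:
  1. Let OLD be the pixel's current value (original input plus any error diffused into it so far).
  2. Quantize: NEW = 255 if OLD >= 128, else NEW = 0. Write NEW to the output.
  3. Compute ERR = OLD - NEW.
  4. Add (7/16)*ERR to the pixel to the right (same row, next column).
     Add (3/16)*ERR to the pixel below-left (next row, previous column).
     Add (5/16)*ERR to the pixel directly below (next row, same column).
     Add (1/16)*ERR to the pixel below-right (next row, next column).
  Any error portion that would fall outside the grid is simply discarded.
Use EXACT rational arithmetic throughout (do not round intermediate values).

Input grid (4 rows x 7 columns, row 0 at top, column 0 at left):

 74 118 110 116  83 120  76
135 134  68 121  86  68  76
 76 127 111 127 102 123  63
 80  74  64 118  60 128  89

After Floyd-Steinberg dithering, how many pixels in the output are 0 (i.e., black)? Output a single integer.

Answer: 18

Derivation:
(0,0): OLD=74 → NEW=0, ERR=74
(0,1): OLD=1203/8 → NEW=255, ERR=-837/8
(0,2): OLD=8221/128 → NEW=0, ERR=8221/128
(0,3): OLD=295115/2048 → NEW=255, ERR=-227125/2048
(0,4): OLD=1129869/32768 → NEW=0, ERR=1129869/32768
(0,5): OLD=70823643/524288 → NEW=255, ERR=-62869797/524288
(0,6): OLD=197445629/8388608 → NEW=0, ERR=197445629/8388608
(1,0): OLD=17729/128 → NEW=255, ERR=-14911/128
(1,1): OLD=68615/1024 → NEW=0, ERR=68615/1024
(1,2): OLD=2950867/32768 → NEW=0, ERR=2950867/32768
(1,3): OLD=17854775/131072 → NEW=255, ERR=-15568585/131072
(1,4): OLD=129136037/8388608 → NEW=0, ERR=129136037/8388608
(1,5): OLD=2941378677/67108864 → NEW=0, ERR=2941378677/67108864
(1,6): OLD=102044520507/1073741824 → NEW=0, ERR=102044520507/1073741824
(2,0): OLD=854589/16384 → NEW=0, ERR=854589/16384
(2,1): OLD=94562607/524288 → NEW=255, ERR=-39130833/524288
(2,2): OLD=741596877/8388608 → NEW=0, ERR=741596877/8388608
(2,3): OLD=9198856229/67108864 → NEW=255, ERR=-7913904091/67108864
(2,4): OLD=30071399701/536870912 → NEW=0, ERR=30071399701/536870912
(2,5): OLD=3092096773863/17179869184 → NEW=255, ERR=-1288769868057/17179869184
(2,6): OLD=17212473642945/274877906944 → NEW=0, ERR=17212473642945/274877906944
(3,0): OLD=690430381/8388608 → NEW=0, ERR=690430381/8388608
(3,1): OLD=7148499049/67108864 → NEW=0, ERR=7148499049/67108864
(3,2): OLD=59836193131/536870912 → NEW=0, ERR=59836193131/536870912
(3,3): OLD=313396467341/2147483648 → NEW=255, ERR=-234211862899/2147483648
(3,4): OLD=2295964994989/274877906944 → NEW=0, ERR=2295964994989/274877906944
(3,5): OLD=271477048258711/2199023255552 → NEW=0, ERR=271477048258711/2199023255552
(3,6): OLD=5555284856323529/35184372088832 → NEW=255, ERR=-3416730026328631/35184372088832
Output grid:
  Row 0: .#.#.#.  (4 black, running=4)
  Row 1: #..#...  (5 black, running=9)
  Row 2: .#.#.#.  (4 black, running=13)
  Row 3: ...#..#  (5 black, running=18)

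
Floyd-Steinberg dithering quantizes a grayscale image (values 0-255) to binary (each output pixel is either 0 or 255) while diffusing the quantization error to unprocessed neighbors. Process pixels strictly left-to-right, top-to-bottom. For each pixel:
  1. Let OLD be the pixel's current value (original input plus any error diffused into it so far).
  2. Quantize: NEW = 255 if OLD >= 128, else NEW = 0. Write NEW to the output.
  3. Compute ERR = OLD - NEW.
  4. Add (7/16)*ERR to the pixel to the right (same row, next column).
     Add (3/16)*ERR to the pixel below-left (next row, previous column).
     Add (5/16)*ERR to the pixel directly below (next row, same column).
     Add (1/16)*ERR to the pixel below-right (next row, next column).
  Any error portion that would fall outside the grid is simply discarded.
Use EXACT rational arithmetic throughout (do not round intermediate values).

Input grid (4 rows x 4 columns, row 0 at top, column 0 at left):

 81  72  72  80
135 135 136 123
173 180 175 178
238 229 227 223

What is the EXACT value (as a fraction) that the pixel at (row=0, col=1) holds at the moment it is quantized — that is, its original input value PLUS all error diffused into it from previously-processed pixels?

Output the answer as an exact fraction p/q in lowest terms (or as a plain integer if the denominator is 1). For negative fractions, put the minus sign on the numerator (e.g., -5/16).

Answer: 1719/16

Derivation:
(0,0): OLD=81 → NEW=0, ERR=81
(0,1): OLD=1719/16 → NEW=0, ERR=1719/16
Target (0,1): original=72, with diffused error = 1719/16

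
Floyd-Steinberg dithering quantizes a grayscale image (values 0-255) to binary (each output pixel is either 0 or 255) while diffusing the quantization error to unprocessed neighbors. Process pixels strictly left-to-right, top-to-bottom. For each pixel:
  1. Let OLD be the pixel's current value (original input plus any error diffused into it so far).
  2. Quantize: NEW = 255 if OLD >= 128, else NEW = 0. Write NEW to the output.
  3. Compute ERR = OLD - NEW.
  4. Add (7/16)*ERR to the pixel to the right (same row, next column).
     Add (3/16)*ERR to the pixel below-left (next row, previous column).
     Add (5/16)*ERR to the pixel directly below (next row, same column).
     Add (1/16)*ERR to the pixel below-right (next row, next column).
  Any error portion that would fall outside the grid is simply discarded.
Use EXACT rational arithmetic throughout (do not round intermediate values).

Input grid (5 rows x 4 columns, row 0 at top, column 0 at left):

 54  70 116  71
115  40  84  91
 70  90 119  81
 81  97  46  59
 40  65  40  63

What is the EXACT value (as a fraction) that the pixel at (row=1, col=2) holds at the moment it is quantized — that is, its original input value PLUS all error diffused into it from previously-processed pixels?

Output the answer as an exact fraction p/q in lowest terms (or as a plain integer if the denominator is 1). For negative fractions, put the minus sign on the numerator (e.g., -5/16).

Answer: 2228629/32768

Derivation:
(0,0): OLD=54 → NEW=0, ERR=54
(0,1): OLD=749/8 → NEW=0, ERR=749/8
(0,2): OLD=20091/128 → NEW=255, ERR=-12549/128
(0,3): OLD=57565/2048 → NEW=0, ERR=57565/2048
(1,0): OLD=19127/128 → NEW=255, ERR=-13513/128
(1,1): OLD=8257/1024 → NEW=0, ERR=8257/1024
(1,2): OLD=2228629/32768 → NEW=0, ERR=2228629/32768
Target (1,2): original=84, with diffused error = 2228629/32768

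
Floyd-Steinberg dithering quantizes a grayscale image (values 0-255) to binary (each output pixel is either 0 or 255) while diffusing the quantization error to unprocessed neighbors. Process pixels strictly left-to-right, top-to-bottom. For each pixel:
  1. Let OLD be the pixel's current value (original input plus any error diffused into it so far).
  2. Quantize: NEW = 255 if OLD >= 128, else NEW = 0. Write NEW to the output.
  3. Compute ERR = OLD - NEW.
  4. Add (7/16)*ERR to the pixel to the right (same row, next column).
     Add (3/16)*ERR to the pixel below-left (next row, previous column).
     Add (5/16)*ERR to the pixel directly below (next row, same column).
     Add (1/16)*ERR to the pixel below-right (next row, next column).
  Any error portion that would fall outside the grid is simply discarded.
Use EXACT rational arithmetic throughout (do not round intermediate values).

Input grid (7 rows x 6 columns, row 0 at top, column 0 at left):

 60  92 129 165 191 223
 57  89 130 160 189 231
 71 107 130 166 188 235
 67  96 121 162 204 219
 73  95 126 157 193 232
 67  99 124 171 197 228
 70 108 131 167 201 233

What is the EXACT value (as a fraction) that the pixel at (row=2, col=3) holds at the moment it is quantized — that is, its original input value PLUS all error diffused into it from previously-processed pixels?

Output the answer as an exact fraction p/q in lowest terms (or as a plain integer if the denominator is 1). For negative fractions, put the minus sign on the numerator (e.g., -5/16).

Answer: 7976741063/33554432

Derivation:
(0,0): OLD=60 → NEW=0, ERR=60
(0,1): OLD=473/4 → NEW=0, ERR=473/4
(0,2): OLD=11567/64 → NEW=255, ERR=-4753/64
(0,3): OLD=135689/1024 → NEW=255, ERR=-125431/1024
(0,4): OLD=2251327/16384 → NEW=255, ERR=-1926593/16384
(0,5): OLD=44971961/262144 → NEW=255, ERR=-21874759/262144
(1,0): OLD=6267/64 → NEW=0, ERR=6267/64
(1,1): OLD=81213/512 → NEW=255, ERR=-49347/512
(1,2): OLD=803617/16384 → NEW=0, ERR=803617/16384
(1,3): OLD=7634333/65536 → NEW=0, ERR=7634333/65536
(1,4): OLD=754622727/4194304 → NEW=255, ERR=-314924793/4194304
(1,5): OLD=11054485505/67108864 → NEW=255, ERR=-6058274815/67108864
(2,0): OLD=684271/8192 → NEW=0, ERR=684271/8192
(2,1): OLD=33748885/262144 → NEW=255, ERR=-33097835/262144
(2,2): OLD=444210367/4194304 → NEW=0, ERR=444210367/4194304
(2,3): OLD=7976741063/33554432 → NEW=255, ERR=-579639097/33554432
Target (2,3): original=166, with diffused error = 7976741063/33554432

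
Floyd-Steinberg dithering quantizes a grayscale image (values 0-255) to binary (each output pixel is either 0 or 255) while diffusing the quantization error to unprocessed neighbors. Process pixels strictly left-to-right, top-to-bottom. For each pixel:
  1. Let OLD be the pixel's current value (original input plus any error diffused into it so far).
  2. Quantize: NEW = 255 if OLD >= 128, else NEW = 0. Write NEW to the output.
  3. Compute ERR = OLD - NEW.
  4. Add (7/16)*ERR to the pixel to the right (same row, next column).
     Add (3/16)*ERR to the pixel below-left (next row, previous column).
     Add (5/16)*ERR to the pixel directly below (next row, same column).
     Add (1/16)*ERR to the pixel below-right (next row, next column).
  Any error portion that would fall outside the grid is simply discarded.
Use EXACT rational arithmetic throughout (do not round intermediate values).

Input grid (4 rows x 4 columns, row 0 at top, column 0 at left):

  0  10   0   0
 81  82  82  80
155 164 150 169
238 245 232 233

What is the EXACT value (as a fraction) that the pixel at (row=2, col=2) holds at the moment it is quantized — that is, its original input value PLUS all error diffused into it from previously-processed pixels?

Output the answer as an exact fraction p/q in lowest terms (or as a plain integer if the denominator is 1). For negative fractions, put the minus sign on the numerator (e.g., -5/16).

Answer: 2828481/32768

Derivation:
(0,0): OLD=0 → NEW=0, ERR=0
(0,1): OLD=10 → NEW=0, ERR=10
(0,2): OLD=35/8 → NEW=0, ERR=35/8
(0,3): OLD=245/128 → NEW=0, ERR=245/128
(1,0): OLD=663/8 → NEW=0, ERR=663/8
(1,1): OLD=7821/64 → NEW=0, ERR=7821/64
(1,2): OLD=282245/2048 → NEW=255, ERR=-239995/2048
(1,3): OLD=970035/32768 → NEW=0, ERR=970035/32768
(2,0): OLD=208703/1024 → NEW=255, ERR=-52417/1024
(2,1): OLD=5341217/32768 → NEW=255, ERR=-3014623/32768
(2,2): OLD=2828481/32768 → NEW=0, ERR=2828481/32768
Target (2,2): original=150, with diffused error = 2828481/32768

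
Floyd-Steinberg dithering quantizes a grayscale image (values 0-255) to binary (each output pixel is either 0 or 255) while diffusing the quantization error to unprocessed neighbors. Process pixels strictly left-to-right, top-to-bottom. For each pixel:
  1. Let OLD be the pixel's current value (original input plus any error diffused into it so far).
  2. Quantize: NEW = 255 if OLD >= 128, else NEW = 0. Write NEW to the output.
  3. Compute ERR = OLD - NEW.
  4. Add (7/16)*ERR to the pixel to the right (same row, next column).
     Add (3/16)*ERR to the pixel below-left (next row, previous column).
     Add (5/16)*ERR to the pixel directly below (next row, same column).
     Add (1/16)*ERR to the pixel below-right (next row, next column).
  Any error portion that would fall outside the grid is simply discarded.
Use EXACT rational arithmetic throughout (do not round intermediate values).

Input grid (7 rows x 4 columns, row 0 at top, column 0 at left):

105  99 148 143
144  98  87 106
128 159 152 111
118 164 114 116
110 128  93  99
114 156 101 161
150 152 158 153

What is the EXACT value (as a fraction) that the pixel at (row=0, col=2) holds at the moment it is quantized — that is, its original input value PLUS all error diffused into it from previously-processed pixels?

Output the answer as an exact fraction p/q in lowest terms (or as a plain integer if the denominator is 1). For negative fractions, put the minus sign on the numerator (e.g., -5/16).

Answer: 25561/256

Derivation:
(0,0): OLD=105 → NEW=0, ERR=105
(0,1): OLD=2319/16 → NEW=255, ERR=-1761/16
(0,2): OLD=25561/256 → NEW=0, ERR=25561/256
Target (0,2): original=148, with diffused error = 25561/256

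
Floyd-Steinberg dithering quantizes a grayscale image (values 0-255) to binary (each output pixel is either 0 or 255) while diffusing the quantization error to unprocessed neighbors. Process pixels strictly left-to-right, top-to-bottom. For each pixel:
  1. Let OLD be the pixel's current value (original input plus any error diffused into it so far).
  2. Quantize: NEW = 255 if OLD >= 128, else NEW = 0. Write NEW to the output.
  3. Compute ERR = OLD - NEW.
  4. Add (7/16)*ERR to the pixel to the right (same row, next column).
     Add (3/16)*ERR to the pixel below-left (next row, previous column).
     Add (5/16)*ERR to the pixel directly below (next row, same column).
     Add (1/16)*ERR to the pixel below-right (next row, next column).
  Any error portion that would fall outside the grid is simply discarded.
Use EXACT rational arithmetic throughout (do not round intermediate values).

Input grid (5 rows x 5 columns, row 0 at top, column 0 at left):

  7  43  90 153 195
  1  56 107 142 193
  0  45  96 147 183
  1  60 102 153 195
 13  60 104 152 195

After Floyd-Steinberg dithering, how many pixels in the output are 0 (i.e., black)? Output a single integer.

Answer: 15

Derivation:
(0,0): OLD=7 → NEW=0, ERR=7
(0,1): OLD=737/16 → NEW=0, ERR=737/16
(0,2): OLD=28199/256 → NEW=0, ERR=28199/256
(0,3): OLD=824081/4096 → NEW=255, ERR=-220399/4096
(0,4): OLD=11236727/65536 → NEW=255, ERR=-5474953/65536
(1,0): OLD=3027/256 → NEW=0, ERR=3027/256
(1,1): OLD=197957/2048 → NEW=0, ERR=197957/2048
(1,2): OLD=11567145/65536 → NEW=255, ERR=-5144535/65536
(1,3): OLD=21512053/262144 → NEW=0, ERR=21512053/262144
(1,4): OLD=836480447/4194304 → NEW=255, ERR=-233067073/4194304
(2,0): OLD=714951/32768 → NEW=0, ERR=714951/32768
(2,1): OLD=74209661/1048576 → NEW=0, ERR=74209661/1048576
(2,2): OLD=2078016183/16777216 → NEW=0, ERR=2078016183/16777216
(2,3): OLD=56776176437/268435456 → NEW=255, ERR=-11674864843/268435456
(2,4): OLD=651701840179/4294967296 → NEW=255, ERR=-443514820301/4294967296
(3,0): OLD=353798359/16777216 → NEW=0, ERR=353798359/16777216
(3,1): OLD=15559796107/134217728 → NEW=0, ERR=15559796107/134217728
(3,2): OLD=806138183017/4294967296 → NEW=255, ERR=-289078477463/4294967296
(3,3): OLD=844746136609/8589934592 → NEW=0, ERR=844746136609/8589934592
(3,4): OLD=27905075005317/137438953472 → NEW=255, ERR=-7141858130043/137438953472
(4,0): OLD=88748610105/2147483648 → NEW=0, ERR=88748610105/2147483648
(4,1): OLD=7078553470265/68719476736 → NEW=0, ERR=7078553470265/68719476736
(4,2): OLD=169013328268919/1099511627776 → NEW=255, ERR=-111362136813961/1099511627776
(4,3): OLD=2189706163131705/17592186044416 → NEW=0, ERR=2189706163131705/17592186044416
(4,4): OLD=67374814485047567/281474976710656 → NEW=255, ERR=-4401304576169713/281474976710656
Output grid:
  Row 0: ...##  (3 black, running=3)
  Row 1: ..#.#  (3 black, running=6)
  Row 2: ...##  (3 black, running=9)
  Row 3: ..#.#  (3 black, running=12)
  Row 4: ..#.#  (3 black, running=15)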